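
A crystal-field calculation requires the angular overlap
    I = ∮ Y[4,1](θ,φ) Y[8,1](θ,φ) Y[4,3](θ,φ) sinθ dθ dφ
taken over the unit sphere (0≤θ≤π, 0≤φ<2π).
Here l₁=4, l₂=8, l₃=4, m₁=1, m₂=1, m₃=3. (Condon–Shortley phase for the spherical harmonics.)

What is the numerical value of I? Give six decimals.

m-sum = 1 + 1 + 3 = 5 ≠ 0 ⇒ I = 0

0.000000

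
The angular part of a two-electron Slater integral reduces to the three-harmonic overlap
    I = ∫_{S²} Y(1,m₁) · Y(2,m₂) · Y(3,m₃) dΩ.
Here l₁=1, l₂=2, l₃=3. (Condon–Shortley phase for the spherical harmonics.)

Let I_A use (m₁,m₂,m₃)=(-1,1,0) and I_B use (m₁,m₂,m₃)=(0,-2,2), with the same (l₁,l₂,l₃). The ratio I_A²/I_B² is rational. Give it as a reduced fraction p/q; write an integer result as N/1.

3/5

l's match ⇒ only the (l;m) 3-j factors differ between A and B.
A: triangle coeff Δ(1,2,3) = 1/105; Σ_t [0,0]: t=0:+1/12 = 1/12; (3j)²=1/35 [(1 2 3; -1 1 0)], sign=-1
B: triangle coeff Δ(1,2,3) = 1/105; Σ_t [0,0]: t=0:+1/24 = 1/24; (3j)²=1/21 [(1 2 3; 0 -2 2)], sign=-1
I_A²/I_B² = (1/35)/(1/21) = 3/5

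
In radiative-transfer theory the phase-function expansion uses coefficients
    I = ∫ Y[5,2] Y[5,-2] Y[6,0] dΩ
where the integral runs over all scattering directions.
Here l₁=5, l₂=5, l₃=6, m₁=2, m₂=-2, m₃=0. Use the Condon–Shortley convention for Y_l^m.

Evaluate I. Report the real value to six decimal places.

Checks pass: Σm=0; 16 even; l₃=6∈[0,10].
(2·5+1)(2·5+1)(2·6+1) = 1573
Δ: 4! 6! 6! / 17! → 1/28588560
sum: t=0:+1/345600 t=1:−1/13824 t=2:+1/5184 t=3:−1/13824 t=4:+1/345600 = 7/129600
3j²(5 5 6; 0 0 0) = Δ·Π!·Σ² = 80/7293  (sign +1)
sum: t=0:+1/31104 t=1:−1/13824 t=2:+1/57600 t=3:−1/3110400 = -1/43200
3j²(5 5 6; 2 -2 0) = Δ·Π!·Σ² = 108/12155  (sign -1)
combine: 4πI² = 1573·80/7293·108/12155 = 576/3757
take √, sign -1: I = -0.11045508

-0.110455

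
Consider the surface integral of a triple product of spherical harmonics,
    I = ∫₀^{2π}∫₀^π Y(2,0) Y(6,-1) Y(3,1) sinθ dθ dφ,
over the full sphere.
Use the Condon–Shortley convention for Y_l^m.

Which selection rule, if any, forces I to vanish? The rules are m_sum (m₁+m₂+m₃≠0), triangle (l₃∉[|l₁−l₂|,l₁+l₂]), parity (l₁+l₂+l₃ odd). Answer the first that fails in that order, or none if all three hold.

triangle

Σmᵢ = 0  ✓
l₃∈[|l₁−l₂|,l₁+l₂]=[4,8], have l₃=3  ✗
Σlᵢ = 11 ⇒ odd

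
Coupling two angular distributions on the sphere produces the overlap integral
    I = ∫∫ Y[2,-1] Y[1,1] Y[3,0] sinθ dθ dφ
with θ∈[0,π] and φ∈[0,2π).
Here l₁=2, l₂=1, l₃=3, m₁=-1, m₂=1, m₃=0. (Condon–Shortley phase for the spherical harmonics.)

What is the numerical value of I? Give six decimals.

m-sum 0 ✓  L=6 even ✓  1≤3≤3 ✓
Π(2lᵢ+1) = 5×3×7 = 105
triangle coeff Δ(2,1,3) = 1/105
Σ_t [0,0]: t=0:+1/4 = 1/4
(3j)²=3/35 [(2 1 3; 0 0 0)], sign=-1
Σ_t [0,0]: t=0:+1/12 = 1/12
(3j)²=1/35 [(2 1 3; -1 1 0)], sign=-1
⇒ 4πI² = 9/35
I = (+1)√(9/35/(4π)) = 0.14304817

0.143048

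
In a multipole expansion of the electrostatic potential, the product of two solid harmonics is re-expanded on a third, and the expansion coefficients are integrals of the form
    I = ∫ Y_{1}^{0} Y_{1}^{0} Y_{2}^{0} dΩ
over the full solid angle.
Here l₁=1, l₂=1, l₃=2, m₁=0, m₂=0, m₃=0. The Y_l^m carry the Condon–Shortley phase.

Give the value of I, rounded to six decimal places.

m-sum 0 ✓  L=4 even ✓  0≤2≤2 ✓
Π(2lᵢ+1) = 3×3×5 = 45
triangle coeff Δ(1,1,2) = 1/30
Σ_t [0,0]: t=0:+1/1 = 1/1
(3j)²=2/15 [(1 1 2; 0 0 0)], sign=+1
(m-triple is (0,0,0) — same symbol as above.)
⇒ 4πI² = 4/5
I = (+1)√(4/5/(4π)) = 0.25231325

0.252313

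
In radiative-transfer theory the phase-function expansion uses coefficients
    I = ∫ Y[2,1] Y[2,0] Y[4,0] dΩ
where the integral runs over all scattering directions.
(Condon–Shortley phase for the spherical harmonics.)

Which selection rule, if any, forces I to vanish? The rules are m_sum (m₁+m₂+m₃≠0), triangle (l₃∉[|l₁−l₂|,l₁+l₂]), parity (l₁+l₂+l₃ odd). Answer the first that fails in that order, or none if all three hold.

m_sum

azimuthal sum: 1 + 0 + 0 = 1  ✗
0 ≤ 4 ≤ 4 (triangle on l)
L = 2 + 2 + 4 = 8 (even)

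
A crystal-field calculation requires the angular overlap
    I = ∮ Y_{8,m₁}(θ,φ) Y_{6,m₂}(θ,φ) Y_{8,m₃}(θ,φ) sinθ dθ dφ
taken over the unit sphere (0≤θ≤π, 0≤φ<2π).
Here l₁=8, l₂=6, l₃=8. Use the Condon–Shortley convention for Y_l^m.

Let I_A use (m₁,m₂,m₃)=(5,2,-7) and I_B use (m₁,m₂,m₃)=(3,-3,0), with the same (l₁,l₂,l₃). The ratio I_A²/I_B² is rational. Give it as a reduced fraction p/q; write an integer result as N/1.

Shared (l₁,l₂,l₃)=(8,6,8): N and (l;000)² cancel in I_A²/I_B².
A: Δ = 6!·10!·6!/23! = 1/13742520792; Racah Σ t=2..3: t=2:+1/12541132800 t=3:−1/15676416000 = 1/62705664000; ⇒ 3j(8 6 8; 5 2 -7)² = 13/14858, sgn -1
B: Δ = 6!·10!·6!/23! = 1/13742520792; Racah Σ t=0..3: t=0:+1/373248000 t=1:−1/99532800 t=2:+1/174182400 t=3:−1/2090188800 = -11/5225472000; ⇒ 3j(8 6 8; 3 -3 0)² = 528/96577, sgn -1
I_A²/I_B² = (13/14858)/(528/96577) = 169/1056

169/1056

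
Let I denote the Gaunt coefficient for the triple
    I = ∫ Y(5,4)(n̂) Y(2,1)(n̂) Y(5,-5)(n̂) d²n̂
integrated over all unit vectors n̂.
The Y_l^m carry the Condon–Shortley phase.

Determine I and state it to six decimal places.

m-sum 0 ✓  L=12 even ✓  3≤5≤7 ✓
Π(2lᵢ+1) = 11×5×11 = 605
triangle coeff Δ(5,2,5) = 1/38610
Σ_t [0,2]: t=0:+1/2880 t=1:−1/576 t=2:+1/2880 = -1/960
(3j)²=10/429 [(5 2 5; 0 0 0)], sign=+1
Σ_t [1,1]: t=1:−1/80640 = -1/80640
(3j)²=9/286 [(5 2 5; 4 1 -5)], sign=-1
⇒ 4πI² = 75/169
I = (-1)√(75/169/(4π)) = -0.18792404

-0.187924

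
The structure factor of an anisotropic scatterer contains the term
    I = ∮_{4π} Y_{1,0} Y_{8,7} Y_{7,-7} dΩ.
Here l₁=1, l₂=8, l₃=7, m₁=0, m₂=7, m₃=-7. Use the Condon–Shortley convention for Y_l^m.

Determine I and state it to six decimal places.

m-sum 0 ✓  L=16 even ✓  7≤7≤9 ✓
Π(2lᵢ+1) = 3×17×15 = 765
triangle coeff Δ(1,8,7) = 1/2040
Σ_t [1,1]: t=1:−1/25401600 = -1/25401600
(3j)²=8/255 [(1 8 7; 0 0 0)], sign=+1
Σ_t [1,1]: t=1:−1/87178291200 = -1/87178291200
(3j)²=1/136 [(1 8 7; 0 7 -7)], sign=-1
⇒ 4πI² = 3/17
I = (-1)√(3/17/(4π)) = -0.11850352

-0.118504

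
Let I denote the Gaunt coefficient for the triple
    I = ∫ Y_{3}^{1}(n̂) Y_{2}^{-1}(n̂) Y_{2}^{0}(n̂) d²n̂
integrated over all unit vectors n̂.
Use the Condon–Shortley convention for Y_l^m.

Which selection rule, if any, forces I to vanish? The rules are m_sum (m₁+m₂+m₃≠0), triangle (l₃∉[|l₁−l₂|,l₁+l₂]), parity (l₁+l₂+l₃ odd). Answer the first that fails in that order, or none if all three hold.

m₁+m₂+m₃ = 1 − 1 + 0 = 0  ✓
triangle: |3−2|=1 ≤ l₃=2 ≤ 3+2=5  ✓
parity: l₁+l₂+l₃ = 7 is odd  ✗

parity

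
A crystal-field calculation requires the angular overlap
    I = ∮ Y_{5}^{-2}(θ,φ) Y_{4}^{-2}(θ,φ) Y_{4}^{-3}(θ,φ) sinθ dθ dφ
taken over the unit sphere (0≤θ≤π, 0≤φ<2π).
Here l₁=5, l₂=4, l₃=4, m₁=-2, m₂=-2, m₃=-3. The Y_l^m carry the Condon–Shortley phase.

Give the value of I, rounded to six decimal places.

Σmᵢ = -7 ≠ 0, so the φ-integral vanishes; I = 0

0.000000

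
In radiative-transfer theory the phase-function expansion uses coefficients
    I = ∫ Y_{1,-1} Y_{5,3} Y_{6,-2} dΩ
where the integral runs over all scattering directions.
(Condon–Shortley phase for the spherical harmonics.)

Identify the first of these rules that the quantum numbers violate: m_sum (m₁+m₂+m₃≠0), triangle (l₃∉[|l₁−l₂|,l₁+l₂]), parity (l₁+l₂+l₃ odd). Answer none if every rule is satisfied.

m₁+m₂+m₃ = -1 + 3 − 2 = 0  ✓
triangle: |1−5|=4 ≤ l₃=6 ≤ 1+5=6  ✓
parity: l₁+l₂+l₃ = 12 is even  ✓

none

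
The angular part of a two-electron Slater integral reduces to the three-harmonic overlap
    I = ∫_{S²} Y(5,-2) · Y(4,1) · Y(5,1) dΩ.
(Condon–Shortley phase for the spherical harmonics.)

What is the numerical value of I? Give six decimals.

m-sum 0 ✓  L=14 even ✓  1≤5≤9 ✓
Π(2lᵢ+1) = 11×9×11 = 1089
triangle coeff Δ(5,4,5) = 1/3153150
Σ_t [0,4]: t=0:+1/69120 t=1:−1/1728 t=2:+1/576 t=3:−1/1728 t=4:+1/69120 = 7/11520
(3j)²=2/143 [(5 4 5; 0 0 0)], sign=-1
Σ_t [1,4]: t=1:−1/103680 t=2:+1/2880 t=3:−1/1152 t=4:+1/5184 = -7/20736
(3j)²=35/2574 [(5 4 5; -2 1 1)], sign=-1
⇒ 4πI² = 35/169
I = (+1)√(35/169/(4π)) = 0.12837656

0.128377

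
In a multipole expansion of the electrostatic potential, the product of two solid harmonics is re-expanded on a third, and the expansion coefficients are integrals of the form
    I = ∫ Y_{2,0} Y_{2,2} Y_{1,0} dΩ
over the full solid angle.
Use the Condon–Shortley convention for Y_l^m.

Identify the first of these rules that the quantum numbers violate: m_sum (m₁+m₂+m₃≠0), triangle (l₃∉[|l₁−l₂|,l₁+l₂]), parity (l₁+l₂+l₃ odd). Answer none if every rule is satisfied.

m_sum

m₁+m₂+m₃ = 0 + 2 + 0 = 2  ✗
triangle: |2−2|=0 ≤ l₃=1 ≤ 2+2=4
parity: l₁+l₂+l₃ = 5 is odd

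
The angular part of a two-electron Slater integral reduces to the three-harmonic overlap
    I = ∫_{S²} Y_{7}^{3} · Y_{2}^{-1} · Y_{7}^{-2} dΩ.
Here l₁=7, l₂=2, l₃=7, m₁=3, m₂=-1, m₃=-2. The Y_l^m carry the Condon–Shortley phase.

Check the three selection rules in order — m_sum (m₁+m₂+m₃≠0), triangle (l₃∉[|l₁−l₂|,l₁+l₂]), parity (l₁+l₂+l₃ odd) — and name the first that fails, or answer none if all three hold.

none

m₁+m₂+m₃ = 3 − 1 − 2 = 0  ✓
triangle: |7−2|=5 ≤ l₃=7 ≤ 7+2=9  ✓
parity: l₁+l₂+l₃ = 16 is even  ✓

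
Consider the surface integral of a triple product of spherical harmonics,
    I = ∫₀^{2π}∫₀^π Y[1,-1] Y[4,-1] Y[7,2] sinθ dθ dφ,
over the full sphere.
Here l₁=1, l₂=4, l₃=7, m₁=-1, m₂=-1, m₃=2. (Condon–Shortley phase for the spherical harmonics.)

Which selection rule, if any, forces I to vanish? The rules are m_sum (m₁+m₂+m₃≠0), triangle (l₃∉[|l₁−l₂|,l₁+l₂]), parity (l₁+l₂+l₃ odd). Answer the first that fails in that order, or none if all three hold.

m₁+m₂+m₃ = -1 − 1 + 2 = 0  ✓
triangle: |1−4|=3 ≤ l₃=7 ≤ 1+4=5  ✗
parity: l₁+l₂+l₃ = 12 is even

triangle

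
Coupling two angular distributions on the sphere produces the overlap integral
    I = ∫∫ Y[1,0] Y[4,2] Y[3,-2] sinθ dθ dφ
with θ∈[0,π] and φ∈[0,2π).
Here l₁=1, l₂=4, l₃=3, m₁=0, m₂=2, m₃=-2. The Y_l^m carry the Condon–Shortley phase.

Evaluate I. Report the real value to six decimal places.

Checks pass: Σm=0; 8 even; l₃=3∈[3,5].
(2·1+1)(2·4+1)(2·3+1) = 189
Δ: 2! 0! 6! / 9! → 1/252
sum: t=1:−1/36 = -1/36
3j²(1 4 3; 0 0 0) = Δ·Π!·Σ² = 4/63  (sign +1)
sum: t=1:−1/120 = -1/120
3j²(1 4 3; 0 2 -2) = Δ·Π!·Σ² = 1/21  (sign +1)
combine: 4πI² = 189·4/63·1/21 = 4/7
take √, sign +1: I = 0.21324362

0.213244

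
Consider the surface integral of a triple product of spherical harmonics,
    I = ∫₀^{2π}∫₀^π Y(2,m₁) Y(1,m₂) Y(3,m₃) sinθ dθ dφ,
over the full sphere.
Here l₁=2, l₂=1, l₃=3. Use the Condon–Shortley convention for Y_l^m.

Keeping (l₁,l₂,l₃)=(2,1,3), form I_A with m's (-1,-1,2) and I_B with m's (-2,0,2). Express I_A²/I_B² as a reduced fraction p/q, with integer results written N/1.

2/1

l's match ⇒ only the (l;m) 3-j factors differ between A and B.
A: triangle coeff Δ(2,1,3) = 1/105; Σ_t [0,0]: t=0:+1/12 = 1/12; (3j)²=2/21 [(2 1 3; -1 -1 2)], sign=-1
B: triangle coeff Δ(2,1,3) = 1/105; Σ_t [0,0]: t=0:+1/24 = 1/24; (3j)²=1/21 [(2 1 3; -2 0 2)], sign=-1
I_A²/I_B² = (2/21)/(1/21) = 2/1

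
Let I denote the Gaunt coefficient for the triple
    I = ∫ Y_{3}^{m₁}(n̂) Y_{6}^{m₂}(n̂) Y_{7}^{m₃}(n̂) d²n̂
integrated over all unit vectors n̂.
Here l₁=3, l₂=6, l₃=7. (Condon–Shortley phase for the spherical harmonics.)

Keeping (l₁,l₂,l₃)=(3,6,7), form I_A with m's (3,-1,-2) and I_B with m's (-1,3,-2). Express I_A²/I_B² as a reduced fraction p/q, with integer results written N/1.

Shared (l₁,l₂,l₃)=(3,6,7): N and (l;000)² cancel in I_A²/I_B².
A: Δ = 2!·4!·10!/17! = 1/2042040; Racah Σ t=0..0: t=0:+1/691200 = 1/691200; ⇒ 3j(3 6 7; 3 -1 -2)² = 189/9724, sgn -1
B: Δ = 2!·4!·10!/17! = 1/2042040; Racah Σ t=0..2: t=0:+1/17418240 t=1:−1/483840 t=2:+1/241920 = 37/17418240; ⇒ 3j(3 6 7; -1 3 -2)² = 1369/136136, sgn -1
I_A²/I_B² = (189/9724)/(1369/136136) = 2646/1369

2646/1369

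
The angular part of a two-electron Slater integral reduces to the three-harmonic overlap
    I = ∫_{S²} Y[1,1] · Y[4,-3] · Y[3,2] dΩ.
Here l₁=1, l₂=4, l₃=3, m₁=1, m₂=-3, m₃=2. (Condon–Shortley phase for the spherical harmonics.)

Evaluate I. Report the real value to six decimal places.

-0.282095

Rules hold: Σm=0, L=8 even, 3≤3≤5.
N = 3·9·7 = 189
Δ = 2!·0!·6!/9! = 1/252
Racah Σ t=1..1: t=1:−1/36 = -1/36
⇒ 3j(1 4 3; 0 0 0)² = 4/63, sgn +1
Racah Σ t=0..0: t=0:+1/240 = 1/240
⇒ 3j(1 4 3; 1 -3 2)² = 1/12, sgn -1
4πI² = N·(3j₀)²·(3jₘ)² = 1/1
I = -1·√(1/4π) = -0.28209479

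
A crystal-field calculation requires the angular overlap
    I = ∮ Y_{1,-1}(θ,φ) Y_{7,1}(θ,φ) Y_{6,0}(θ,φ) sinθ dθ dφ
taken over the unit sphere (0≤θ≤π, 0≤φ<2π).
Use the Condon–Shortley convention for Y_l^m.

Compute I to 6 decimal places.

-0.185147

Rules hold: Σm=0, L=14 even, 6≤6≤8.
N = 3·15·13 = 585
Δ = 2!·0!·12!/15! = 1/1365
Racah Σ t=1..1: t=1:−1/518400 = -1/518400
⇒ 3j(1 7 6; 0 0 0)² = 7/195, sgn -1
Racah Σ t=2..2: t=2:+1/1036800 = 1/1036800
⇒ 3j(1 7 6; -1 1 0)² = 4/195, sgn +1
4πI² = N·(3j₀)²·(3jₘ)² = 28/65
I = -1·√(0.430769/4π) = -0.18514731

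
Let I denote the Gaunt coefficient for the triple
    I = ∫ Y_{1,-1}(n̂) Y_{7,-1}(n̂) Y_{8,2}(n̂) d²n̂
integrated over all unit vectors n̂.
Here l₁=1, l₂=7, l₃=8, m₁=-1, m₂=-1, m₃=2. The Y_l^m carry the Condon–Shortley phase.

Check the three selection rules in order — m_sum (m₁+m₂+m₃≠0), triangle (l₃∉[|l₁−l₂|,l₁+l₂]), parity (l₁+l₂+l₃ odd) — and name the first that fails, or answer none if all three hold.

m₁+m₂+m₃ = -1 − 1 + 2 = 0  ✓
triangle: |1−7|=6 ≤ l₃=8 ≤ 1+7=8  ✓
parity: l₁+l₂+l₃ = 16 is even  ✓

none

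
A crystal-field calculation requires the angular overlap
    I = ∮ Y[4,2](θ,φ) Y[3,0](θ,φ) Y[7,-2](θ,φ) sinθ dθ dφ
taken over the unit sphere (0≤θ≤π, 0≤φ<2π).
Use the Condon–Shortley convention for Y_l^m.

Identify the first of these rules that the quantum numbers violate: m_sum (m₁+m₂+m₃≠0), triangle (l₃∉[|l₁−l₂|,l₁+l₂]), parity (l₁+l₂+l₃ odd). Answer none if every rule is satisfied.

m₁+m₂+m₃ = 2 + 0 − 2 = 0  ✓
triangle: |4−3|=1 ≤ l₃=7 ≤ 4+3=7  ✓
parity: l₁+l₂+l₃ = 14 is even  ✓

none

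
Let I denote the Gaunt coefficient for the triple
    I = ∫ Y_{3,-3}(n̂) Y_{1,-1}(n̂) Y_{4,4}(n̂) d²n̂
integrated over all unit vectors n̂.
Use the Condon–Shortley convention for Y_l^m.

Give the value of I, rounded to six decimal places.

0.325735

Checks pass: Σm=0; 8 even; l₃=4∈[2,4].
(2·3+1)(2·1+1)(2·4+1) = 189
Δ: 0! 6! 2! / 9! → 1/252
sum: t=0:+1/36 = 1/36
3j²(3 1 4; 0 0 0) = Δ·Π!·Σ² = 4/63  (sign +1)
sum: t=0:+1/1440 = 1/1440
3j²(3 1 4; -3 -1 4) = Δ·Π!·Σ² = 1/9  (sign +1)
combine: 4πI² = 189·4/63·1/9 = 4/3
take √, sign +1: I = 0.32573501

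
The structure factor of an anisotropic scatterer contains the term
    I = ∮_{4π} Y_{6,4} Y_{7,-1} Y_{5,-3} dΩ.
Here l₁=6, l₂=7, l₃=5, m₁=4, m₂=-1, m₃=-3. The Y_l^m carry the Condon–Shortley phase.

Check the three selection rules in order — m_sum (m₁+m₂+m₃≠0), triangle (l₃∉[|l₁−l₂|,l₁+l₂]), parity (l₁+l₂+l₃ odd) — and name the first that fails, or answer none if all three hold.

Σmᵢ = 0  ✓
l₃∈[|l₁−l₂|,l₁+l₂]=[1,13], have l₃=5  ✓
Σlᵢ = 18 ⇒ even  ✓

none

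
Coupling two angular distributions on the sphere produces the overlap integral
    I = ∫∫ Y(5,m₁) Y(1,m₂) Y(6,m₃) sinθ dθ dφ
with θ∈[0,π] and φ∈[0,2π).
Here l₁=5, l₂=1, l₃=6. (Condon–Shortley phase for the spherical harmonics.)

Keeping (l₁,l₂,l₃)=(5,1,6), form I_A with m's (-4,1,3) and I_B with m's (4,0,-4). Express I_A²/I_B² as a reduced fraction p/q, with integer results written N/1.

3/20

l's match ⇒ only the (l;m) 3-j factors differ between A and B.
A: triangle coeff Δ(5,1,6) = 1/858; Σ_t [0,0]: t=0:+1/725760 = 1/725760; (3j)²=1/286 [(5 1 6; -4 1 3)], sign=-1
B: triangle coeff Δ(5,1,6) = 1/858; Σ_t [0,0]: t=0:+1/362880 = 1/362880; (3j)²=10/429 [(5 1 6; 4 0 -4)], sign=+1
I_A²/I_B² = (1/286)/(10/429) = 3/20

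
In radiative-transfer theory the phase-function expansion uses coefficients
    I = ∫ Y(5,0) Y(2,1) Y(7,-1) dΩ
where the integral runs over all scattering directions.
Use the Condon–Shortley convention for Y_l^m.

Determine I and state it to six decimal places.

-0.207724

m-sum 0 ✓  L=14 even ✓  3≤7≤7 ✓
Π(2lᵢ+1) = 11×5×15 = 825
triangle coeff Δ(5,2,7) = 1/15015
Σ_t [0,0]: t=0:+1/57600 = 1/57600
(3j)²=21/715 [(5 2 7; 0 0 0)], sign=-1
Σ_t [0,0]: t=0:+1/86400 = 1/86400
(3j)²=16/715 [(5 2 7; 0 1 -1)], sign=+1
⇒ 4πI² = 1008/1859
I = (-1)√(1008/1859/(4π)) = -0.20772350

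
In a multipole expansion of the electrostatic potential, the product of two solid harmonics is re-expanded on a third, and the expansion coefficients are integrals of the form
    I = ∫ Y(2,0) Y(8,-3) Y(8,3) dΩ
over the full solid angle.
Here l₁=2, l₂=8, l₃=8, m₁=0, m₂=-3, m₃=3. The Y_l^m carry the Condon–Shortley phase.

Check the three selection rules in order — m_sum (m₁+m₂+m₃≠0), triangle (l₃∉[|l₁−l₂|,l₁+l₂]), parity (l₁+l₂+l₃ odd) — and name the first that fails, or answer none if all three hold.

none

Σmᵢ = 0  ✓
l₃∈[|l₁−l₂|,l₁+l₂]=[6,10], have l₃=8  ✓
Σlᵢ = 18 ⇒ even  ✓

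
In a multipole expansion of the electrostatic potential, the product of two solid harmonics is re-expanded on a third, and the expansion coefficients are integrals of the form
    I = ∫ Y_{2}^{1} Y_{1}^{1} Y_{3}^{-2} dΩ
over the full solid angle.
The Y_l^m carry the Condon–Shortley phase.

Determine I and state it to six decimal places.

0.261169

m-sum 0 ✓  L=6 even ✓  1≤3≤3 ✓
Π(2lᵢ+1) = 5×3×7 = 105
triangle coeff Δ(2,1,3) = 1/105
Σ_t [0,0]: t=0:+1/4 = 1/4
(3j)²=3/35 [(2 1 3; 0 0 0)], sign=-1
Σ_t [0,0]: t=0:+1/12 = 1/12
(3j)²=2/21 [(2 1 3; 1 1 -2)], sign=-1
⇒ 4πI² = 6/7
I = (+1)√(6/7/(4π)) = 0.26116903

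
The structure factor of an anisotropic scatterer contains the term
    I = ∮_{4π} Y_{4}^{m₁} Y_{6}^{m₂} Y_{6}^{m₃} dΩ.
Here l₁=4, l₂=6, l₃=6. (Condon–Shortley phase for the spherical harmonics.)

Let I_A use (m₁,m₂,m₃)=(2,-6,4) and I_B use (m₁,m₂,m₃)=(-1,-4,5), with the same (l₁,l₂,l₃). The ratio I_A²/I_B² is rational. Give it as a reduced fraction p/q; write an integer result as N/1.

27/2

Shared (l₁,l₂,l₃)=(4,6,6): N and (l;000)² cancel in I_A²/I_B².
A: Δ = 4!·4!·8!/17! = 1/15315300; Racah Σ t=0..0: t=0:+1/3870720 = 1/3870720; ⇒ 3j(4 6 6; 2 -6 4)² = 135/6188, sgn +1
B: Δ = 4!·4!·8!/17! = 1/15315300; Racah Σ t=1..2: t=1:−1/725760 t=2:+1/967680 = -1/2903040; ⇒ 3j(4 6 6; -1 -4 5)² = 5/3094, sgn +1
I_A²/I_B² = (135/6188)/(5/3094) = 27/2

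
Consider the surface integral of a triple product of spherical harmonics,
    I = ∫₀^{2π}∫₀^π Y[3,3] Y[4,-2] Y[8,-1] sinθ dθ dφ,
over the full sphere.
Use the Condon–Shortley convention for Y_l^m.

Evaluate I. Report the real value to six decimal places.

|3−4|≤8≤3+4 violated ⇒ I = 0

0.000000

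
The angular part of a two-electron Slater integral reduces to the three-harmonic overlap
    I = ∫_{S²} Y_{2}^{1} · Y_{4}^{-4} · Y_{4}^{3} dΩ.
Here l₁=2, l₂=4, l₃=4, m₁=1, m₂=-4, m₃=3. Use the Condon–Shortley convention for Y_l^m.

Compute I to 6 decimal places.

0.198645

m-sum 0 ✓  L=10 even ✓  2≤4≤6 ✓
Π(2lᵢ+1) = 5×9×9 = 405
triangle coeff Δ(2,4,4) = 1/13860
Σ_t [0,2]: t=0:+1/192 t=1:−1/36 t=2:+1/192 = -5/288
(3j)²=20/693 [(2 4 4; 0 0 0)], sign=-1
Σ_t [0,0]: t=0:+1/1440 = 1/1440
(3j)²=7/165 [(2 4 4; 1 -4 3)], sign=-1
⇒ 4πI² = 60/121
I = (+1)√(60/121/(4π)) = 0.19864517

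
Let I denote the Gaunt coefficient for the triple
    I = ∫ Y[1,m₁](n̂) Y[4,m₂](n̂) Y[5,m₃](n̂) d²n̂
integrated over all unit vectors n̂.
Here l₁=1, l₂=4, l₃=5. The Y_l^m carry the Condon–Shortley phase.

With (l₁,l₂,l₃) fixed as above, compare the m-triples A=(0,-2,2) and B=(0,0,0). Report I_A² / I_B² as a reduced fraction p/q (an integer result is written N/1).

21/25

Shared (l₁,l₂,l₃)=(1,4,5): N and (l;000)² cancel in I_A²/I_B².
A: Δ = 0!·2!·8!/11! = 1/495; Racah Σ t=0..0: t=0:+1/1440 = 1/1440; ⇒ 3j(1 4 5; 0 -2 2)² = 7/165, sgn -1
B: Δ = 0!·2!·8!/11! = 1/495; Racah Σ t=0..0: t=0:+1/576 = 1/576; ⇒ 3j(1 4 5; 0 0 0)² = 5/99, sgn -1
I_A²/I_B² = (7/165)/(5/99) = 21/25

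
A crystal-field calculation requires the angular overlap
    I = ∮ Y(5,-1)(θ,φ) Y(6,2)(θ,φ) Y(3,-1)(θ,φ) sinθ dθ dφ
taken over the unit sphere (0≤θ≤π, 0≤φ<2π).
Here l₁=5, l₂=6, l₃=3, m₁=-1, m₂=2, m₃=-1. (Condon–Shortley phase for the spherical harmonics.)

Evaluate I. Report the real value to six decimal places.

0.134828

m-sum 0 ✓  L=14 even ✓  1≤3≤11 ✓
Π(2lᵢ+1) = 11×13×7 = 1001
triangle coeff Δ(5,6,3) = 1/675675
Σ_t [3,5]: t=3:−1/8640 t=4:+1/2304 t=5:−1/8640 = 7/34560
(3j)²=7/429 [(5 6 3; 0 0 0)], sign=-1
Σ_t [4,6]: t=4:+1/27648 t=5:−1/4320 t=6:+1/11520 = -1/9216
(3j)²=2/143 [(5 6 3; -1 2 -1)], sign=-1
⇒ 4πI² = 98/429
I = (+1)√(98/429/(4π)) = 0.13482780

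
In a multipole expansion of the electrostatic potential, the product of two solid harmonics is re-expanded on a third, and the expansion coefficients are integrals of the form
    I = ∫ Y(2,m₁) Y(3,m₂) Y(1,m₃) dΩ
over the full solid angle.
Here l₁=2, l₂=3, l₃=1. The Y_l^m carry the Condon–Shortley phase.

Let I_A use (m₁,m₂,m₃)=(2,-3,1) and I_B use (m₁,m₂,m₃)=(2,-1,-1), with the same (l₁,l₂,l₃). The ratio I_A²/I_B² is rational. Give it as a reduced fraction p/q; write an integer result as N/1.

Same 2,3,1: normalisation and zero-m 3j drop out of the ratio.
A: Δ: 4! 0! 2! / 7! → 1/105; sum: t=0:+1/48 = 1/48; 3j²(2 3 1; 2 -3 1) = Δ·Π!·Σ² = 1/7  (sign +1)
B: Δ: 4! 0! 2! / 7! → 1/105; sum: t=0:+1/48 = 1/48; 3j²(2 3 1; 2 -1 -1) = Δ·Π!·Σ² = 1/105  (sign +1)
I_A²/I_B² = (1/7)/(1/105) = 15/1

15/1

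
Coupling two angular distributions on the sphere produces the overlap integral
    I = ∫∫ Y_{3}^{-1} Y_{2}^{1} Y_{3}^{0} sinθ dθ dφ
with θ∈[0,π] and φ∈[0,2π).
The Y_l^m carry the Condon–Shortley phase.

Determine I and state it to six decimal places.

m-sum 0 ✓  L=8 even ✓  1≤3≤5 ✓
Π(2lᵢ+1) = 7×5×7 = 245
triangle coeff Δ(3,2,3) = 1/3780
Σ_t [0,2]: t=0:+1/24 t=1:−1/4 t=2:+1/24 = -1/6
(3j)²=4/105 [(3 2 3; 0 0 0)], sign=+1
Σ_t [1,2]: t=1:−1/12 t=2:+1/8 = 1/24
(3j)²=1/210 [(3 2 3; -1 1 0)], sign=-1
⇒ 4πI² = 2/45
I = (-1)√(2/45/(4π)) = -0.05947080

-0.059471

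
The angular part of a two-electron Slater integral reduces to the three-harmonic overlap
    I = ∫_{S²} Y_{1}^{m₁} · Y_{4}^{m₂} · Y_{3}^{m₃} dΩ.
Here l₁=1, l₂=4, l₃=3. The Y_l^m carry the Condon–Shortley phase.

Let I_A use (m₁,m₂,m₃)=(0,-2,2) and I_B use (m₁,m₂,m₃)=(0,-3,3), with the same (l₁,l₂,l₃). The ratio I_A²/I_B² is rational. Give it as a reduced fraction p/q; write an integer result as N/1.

12/7

l's match ⇒ only the (l;m) 3-j factors differ between A and B.
A: triangle coeff Δ(1,4,3) = 1/252; Σ_t [1,1]: t=1:−1/120 = -1/120; (3j)²=1/21 [(1 4 3; 0 -2 2)], sign=+1
B: triangle coeff Δ(1,4,3) = 1/252; Σ_t [1,1]: t=1:−1/720 = -1/720; (3j)²=1/36 [(1 4 3; 0 -3 3)], sign=-1
I_A²/I_B² = (1/21)/(1/36) = 12/7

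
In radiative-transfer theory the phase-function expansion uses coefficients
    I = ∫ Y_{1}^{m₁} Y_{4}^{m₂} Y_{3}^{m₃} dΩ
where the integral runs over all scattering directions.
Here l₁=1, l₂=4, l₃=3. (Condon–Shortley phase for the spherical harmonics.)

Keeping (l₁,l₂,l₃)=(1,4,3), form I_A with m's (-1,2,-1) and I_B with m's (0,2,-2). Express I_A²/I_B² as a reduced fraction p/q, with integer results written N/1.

Same 1,4,3: normalisation and zero-m 3j drop out of the ratio.
A: Δ: 2! 0! 6! / 9! → 1/252; sum: t=2:+1/96 = 1/96; 3j²(1 4 3; -1 2 -1) = Δ·Π!·Σ² = 5/84  (sign +1)
B: Δ: 2! 0! 6! / 9! → 1/252; sum: t=1:−1/120 = -1/120; 3j²(1 4 3; 0 2 -2) = Δ·Π!·Σ² = 1/21  (sign +1)
I_A²/I_B² = (5/84)/(1/21) = 5/4

5/4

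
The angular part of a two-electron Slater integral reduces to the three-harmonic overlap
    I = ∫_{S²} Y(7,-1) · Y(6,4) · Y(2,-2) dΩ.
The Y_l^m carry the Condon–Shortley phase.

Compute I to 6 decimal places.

0.000000

Σmᵢ = 1 ≠ 0, so the φ-integral vanishes; I = 0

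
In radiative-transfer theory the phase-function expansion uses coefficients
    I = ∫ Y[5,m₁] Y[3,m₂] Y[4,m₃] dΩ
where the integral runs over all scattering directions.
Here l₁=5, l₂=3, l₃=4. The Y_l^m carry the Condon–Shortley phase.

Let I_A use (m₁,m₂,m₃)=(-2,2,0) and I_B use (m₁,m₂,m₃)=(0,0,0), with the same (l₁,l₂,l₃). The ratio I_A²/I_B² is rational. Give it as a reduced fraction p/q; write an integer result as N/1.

l's match ⇒ only the (l;m) 3-j factors differ between A and B.
A: triangle coeff Δ(5,3,4) = 1/180180; Σ_t [3,4]: t=3:−1/576 t=4:+1/864 = -1/1728; (3j)²=5/1287 [(5 3 4; -2 2 0)], sign=-1
B: triangle coeff Δ(5,3,4) = 1/180180; Σ_t [1,3]: t=1:−1/576 t=2:+1/144 t=3:−1/576 = 1/288; (3j)²=20/1001 [(5 3 4; 0 0 0)], sign=+1
I_A²/I_B² = (5/1287)/(20/1001) = 7/36

7/36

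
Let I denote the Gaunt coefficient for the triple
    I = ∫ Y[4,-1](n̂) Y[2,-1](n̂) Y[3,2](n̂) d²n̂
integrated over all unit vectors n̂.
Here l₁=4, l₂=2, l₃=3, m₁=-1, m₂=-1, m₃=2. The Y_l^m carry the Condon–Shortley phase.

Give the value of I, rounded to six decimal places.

0.000000

Σlᵢ=9 odd — θ-integrand is odd under cosθ→−cosθ; I=0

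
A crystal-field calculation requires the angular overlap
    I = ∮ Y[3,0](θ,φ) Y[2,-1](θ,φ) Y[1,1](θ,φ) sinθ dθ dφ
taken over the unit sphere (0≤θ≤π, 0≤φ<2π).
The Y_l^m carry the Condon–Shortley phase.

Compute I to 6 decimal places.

0.143048

Rules hold: Σm=0, L=6 even, 1≤1≤5.
N = 7·5·3 = 105
Δ = 4!·2!·0!/7! = 1/105
Racah Σ t=2..2: t=2:+1/4 = 1/4
⇒ 3j(3 2 1; 0 0 0)² = 3/35, sgn -1
Racah Σ t=1..1: t=1:−1/12 = -1/12
⇒ 3j(3 2 1; 0 -1 1)² = 1/35, sgn -1
4πI² = N·(3j₀)²·(3jₘ)² = 9/35
I = +1·√(0.257143/4π) = 0.14304817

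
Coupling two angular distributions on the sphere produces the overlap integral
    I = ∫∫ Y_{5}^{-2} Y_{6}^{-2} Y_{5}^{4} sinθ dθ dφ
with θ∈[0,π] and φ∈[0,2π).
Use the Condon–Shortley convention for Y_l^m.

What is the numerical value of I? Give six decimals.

Checks pass: Σm=0; 16 even; l₃=5∈[1,11].
(2·5+1)(2·6+1)(2·5+1) = 1573
Δ: 6! 4! 6! / 17! → 1/28588560
sum: t=1:−1/345600 t=2:+1/13824 t=3:−1/5184 t=4:+1/13824 t=5:−1/345600 = -7/129600
3j²(5 6 5; 0 0 0) = Δ·Π!·Σ² = 80/7293  (sign +1)
sum: t=3:−1/103680 t=4:+1/207360 = -1/207360
3j²(5 6 5; -2 -2 4) = Δ·Π!·Σ² = 21/2431  (sign +1)
combine: 4πI² = 1573·80/7293·21/2431 = 560/3757
take √, sign +1: I = 0.10891018

0.108910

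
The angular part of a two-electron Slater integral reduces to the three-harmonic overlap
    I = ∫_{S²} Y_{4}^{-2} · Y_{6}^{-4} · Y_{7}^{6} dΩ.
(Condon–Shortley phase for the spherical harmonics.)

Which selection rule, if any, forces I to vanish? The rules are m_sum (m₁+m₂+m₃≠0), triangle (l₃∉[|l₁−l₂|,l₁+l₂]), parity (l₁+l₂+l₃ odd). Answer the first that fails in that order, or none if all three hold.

m₁+m₂+m₃ = -2 − 4 + 6 = 0  ✓
triangle: |4−6|=2 ≤ l₃=7 ≤ 4+6=10  ✓
parity: l₁+l₂+l₃ = 17 is odd  ✗

parity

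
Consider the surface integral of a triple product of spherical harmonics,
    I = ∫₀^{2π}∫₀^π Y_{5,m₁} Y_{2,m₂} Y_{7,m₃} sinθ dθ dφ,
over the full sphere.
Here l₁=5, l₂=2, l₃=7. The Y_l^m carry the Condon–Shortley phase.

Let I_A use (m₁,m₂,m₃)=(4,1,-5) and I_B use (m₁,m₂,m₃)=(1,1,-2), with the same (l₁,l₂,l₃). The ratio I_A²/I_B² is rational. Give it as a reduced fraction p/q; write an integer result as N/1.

22/21

Same 5,2,7: normalisation and zero-m 3j drop out of the ratio.
A: Δ: 0! 10! 4! / 15! → 1/15015; sum: t=0:+1/2177280 = 1/2177280; 3j²(5 2 7; 4 1 -5) = Δ·Π!·Σ² = 8/273  (sign +1)
B: Δ: 0! 10! 4! / 15! → 1/15015; sum: t=0:+1/103680 = 1/103680; 3j²(5 2 7; 1 1 -2) = Δ·Π!·Σ² = 4/143  (sign -1)
I_A²/I_B² = (8/273)/(4/143) = 22/21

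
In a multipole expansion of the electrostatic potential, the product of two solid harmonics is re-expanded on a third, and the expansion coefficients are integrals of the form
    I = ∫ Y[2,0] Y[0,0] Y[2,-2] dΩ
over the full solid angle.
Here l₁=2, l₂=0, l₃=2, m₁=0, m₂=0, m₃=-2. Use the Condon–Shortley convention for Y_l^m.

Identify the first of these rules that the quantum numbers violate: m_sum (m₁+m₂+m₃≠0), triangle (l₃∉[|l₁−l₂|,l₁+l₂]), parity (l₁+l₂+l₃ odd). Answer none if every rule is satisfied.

m_sum

m₁+m₂+m₃ = 0 + 0 − 2 = -2  ✗
triangle: |2−0|=2 ≤ l₃=2 ≤ 2+0=2
parity: l₁+l₂+l₃ = 4 is even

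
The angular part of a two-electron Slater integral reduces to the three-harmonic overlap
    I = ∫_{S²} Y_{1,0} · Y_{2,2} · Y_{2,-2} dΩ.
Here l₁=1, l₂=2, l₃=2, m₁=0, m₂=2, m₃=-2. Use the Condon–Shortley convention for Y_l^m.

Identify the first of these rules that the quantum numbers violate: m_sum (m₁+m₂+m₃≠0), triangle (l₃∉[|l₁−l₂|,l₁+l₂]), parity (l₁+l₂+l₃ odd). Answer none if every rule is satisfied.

azimuthal sum: 0 + 2 − 2 = 0  ✓
1 ≤ 2 ≤ 3 (triangle on l)  ✓
L = 1 + 2 + 2 = 5 (odd)  ✗

parity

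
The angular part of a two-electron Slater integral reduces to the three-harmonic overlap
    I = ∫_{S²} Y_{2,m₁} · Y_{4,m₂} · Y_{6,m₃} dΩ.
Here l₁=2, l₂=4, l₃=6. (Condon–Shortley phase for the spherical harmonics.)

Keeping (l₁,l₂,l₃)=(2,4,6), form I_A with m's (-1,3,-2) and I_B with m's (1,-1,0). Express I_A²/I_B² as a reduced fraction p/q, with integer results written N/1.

4/15

l's match ⇒ only the (l;m) 3-j factors differ between A and B.
A: triangle coeff Δ(2,4,6) = 1/6435; Σ_t [0,0]: t=0:+1/30240 = 1/30240; (3j)²=32/6435 [(2 4 6; -1 3 -2)], sign=+1
B: triangle coeff Δ(2,4,6) = 1/6435; Σ_t [0,0]: t=0:+1/4320 = 1/4320; (3j)²=8/429 [(2 4 6; 1 -1 0)], sign=+1
I_A²/I_B² = (32/6435)/(8/429) = 4/15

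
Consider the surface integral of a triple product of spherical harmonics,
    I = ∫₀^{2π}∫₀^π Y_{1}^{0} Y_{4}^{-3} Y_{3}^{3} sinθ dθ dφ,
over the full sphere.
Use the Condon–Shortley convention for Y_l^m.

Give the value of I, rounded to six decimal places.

-0.162868

Rules hold: Σm=0, L=8 even, 3≤3≤5.
N = 3·9·7 = 189
Δ = 2!·0!·6!/9! = 1/252
Racah Σ t=1..1: t=1:−1/36 = -1/36
⇒ 3j(1 4 3; 0 0 0)² = 4/63, sgn +1
Racah Σ t=1..1: t=1:−1/720 = -1/720
⇒ 3j(1 4 3; 0 -3 3)² = 1/36, sgn -1
4πI² = N·(3j₀)²·(3jₘ)² = 1/3
I = -1·√(0.333333/4π) = -0.16286750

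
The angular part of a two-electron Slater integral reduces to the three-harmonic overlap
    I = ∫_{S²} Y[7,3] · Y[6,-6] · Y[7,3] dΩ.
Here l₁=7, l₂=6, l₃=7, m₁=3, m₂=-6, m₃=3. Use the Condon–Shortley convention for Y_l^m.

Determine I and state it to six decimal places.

0.167342

m-sum 0 ✓  L=20 even ✓  1≤7≤13 ✓
Π(2lᵢ+1) = 15×13×15 = 2925
triangle coeff Δ(7,6,7) = 1/2444321880
Σ_t [0,6]: t=0:+1/2612736000 t=1:−1/20736000 t=2:+1/1658880 t=3:−1/746496 t=4:+1/1658880 t=5:−1/20736000 t=6:+1/2612736000 = -1/4354560
(3j)²=1000/138567 [(7 6 7; 0 0 0)], sign=+1
Σ_t [0,0]: t=0:+1/298598400 = 1/298598400
(3j)²=70/4199 [(7 6 7; 3 -6 3)], sign=+1
⇒ 4πI² = 5250000/14919047
I = (+1)√(5250000/14919047/(4π)) = 0.16734170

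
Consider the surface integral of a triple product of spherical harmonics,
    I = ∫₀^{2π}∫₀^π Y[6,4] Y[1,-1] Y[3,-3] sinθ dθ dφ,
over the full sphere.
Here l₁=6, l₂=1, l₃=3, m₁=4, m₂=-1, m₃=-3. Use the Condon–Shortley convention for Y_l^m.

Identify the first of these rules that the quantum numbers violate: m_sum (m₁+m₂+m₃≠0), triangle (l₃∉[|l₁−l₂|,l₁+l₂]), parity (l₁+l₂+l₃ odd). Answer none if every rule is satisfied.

m₁+m₂+m₃ = 4 − 1 − 3 = 0  ✓
triangle: |6−1|=5 ≤ l₃=3 ≤ 6+1=7  ✗
parity: l₁+l₂+l₃ = 10 is even

triangle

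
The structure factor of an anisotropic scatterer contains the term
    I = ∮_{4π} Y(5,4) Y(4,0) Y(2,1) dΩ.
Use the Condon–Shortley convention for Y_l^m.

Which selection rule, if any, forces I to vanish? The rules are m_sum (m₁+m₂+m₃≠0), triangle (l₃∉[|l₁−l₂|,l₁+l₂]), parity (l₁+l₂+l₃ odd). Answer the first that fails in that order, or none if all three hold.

m_sum

Σmᵢ = 5  ✗
l₃∈[|l₁−l₂|,l₁+l₂]=[1,9], have l₃=2
Σlᵢ = 11 ⇒ odd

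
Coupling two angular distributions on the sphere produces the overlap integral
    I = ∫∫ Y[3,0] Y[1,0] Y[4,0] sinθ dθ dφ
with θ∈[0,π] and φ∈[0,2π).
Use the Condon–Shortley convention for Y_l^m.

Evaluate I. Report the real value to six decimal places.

Rules hold: Σm=0, L=8 even, 2≤4≤4.
N = 7·3·9 = 189
Δ = 0!·6!·2!/9! = 1/252
Racah Σ t=0..0: t=0:+1/36 = 1/36
⇒ 3j(3 1 4; 0 0 0)² = 4/63, sgn +1
(m-triple is (0,0,0) — same symbol as above.)
4πI² = N·(3j₀)²·(3jₘ)² = 16/21
I = +1·√(0.761905/4π) = 0.24623252

0.246233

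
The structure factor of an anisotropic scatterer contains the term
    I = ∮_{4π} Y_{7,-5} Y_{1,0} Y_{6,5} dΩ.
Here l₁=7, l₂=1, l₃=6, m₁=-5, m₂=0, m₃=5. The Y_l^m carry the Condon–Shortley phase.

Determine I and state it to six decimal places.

Rules hold: Σm=0, L=14 even, 6≤6≤8.
N = 15·3·13 = 585
Δ = 2!·12!·0!/15! = 1/1365
Racah Σ t=1..1: t=1:−1/518400 = -1/518400
⇒ 3j(7 1 6; 0 0 0)² = 7/195, sgn -1
Racah Σ t=1..1: t=1:−1/39916800 = -1/39916800
⇒ 3j(7 1 6; -5 0 5)² = 8/455, sgn +1
4πI² = N·(3j₀)²·(3jₘ)² = 24/65
I = -1·√(0.369231/4π) = -0.17141310

-0.171413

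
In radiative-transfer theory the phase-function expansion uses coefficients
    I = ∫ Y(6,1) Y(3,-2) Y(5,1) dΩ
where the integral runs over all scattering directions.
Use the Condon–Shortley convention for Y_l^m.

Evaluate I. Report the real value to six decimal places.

0.134828

m-sum 0 ✓  L=14 even ✓  3≤5≤9 ✓
Π(2lᵢ+1) = 13×7×11 = 1001
triangle coeff Δ(6,3,5) = 1/675675
Σ_t [1,3]: t=1:−1/8640 t=2:+1/2304 t=3:−1/8640 = 7/34560
(3j)²=7/429 [(6 3 5; 0 0 0)], sign=-1
Σ_t [0,1]: t=0:+1/17280 t=1:−1/6912 = -1/11520
(3j)²=2/143 [(6 3 5; 1 -2 1)], sign=-1
⇒ 4πI² = 98/429
I = (+1)√(98/429/(4π)) = 0.13482780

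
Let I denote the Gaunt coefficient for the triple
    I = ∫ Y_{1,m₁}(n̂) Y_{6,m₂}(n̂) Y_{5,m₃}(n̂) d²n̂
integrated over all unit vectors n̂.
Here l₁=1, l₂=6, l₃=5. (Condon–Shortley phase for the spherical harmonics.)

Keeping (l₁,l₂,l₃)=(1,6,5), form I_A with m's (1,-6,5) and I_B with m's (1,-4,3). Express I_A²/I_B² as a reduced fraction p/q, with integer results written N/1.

Same 1,6,5: normalisation and zero-m 3j drop out of the ratio.
A: Δ: 2! 0! 10! / 13! → 1/858; sum: t=0:+1/7257600 = 1/7257600; 3j²(1 6 5; 1 -6 5) = Δ·Π!·Σ² = 1/13  (sign +1)
B: Δ: 2! 0! 10! / 13! → 1/858; sum: t=0:+1/161280 = 1/161280; 3j²(1 6 5; 1 -4 3) = Δ·Π!·Σ² = 15/286  (sign +1)
I_A²/I_B² = (1/13)/(15/286) = 22/15

22/15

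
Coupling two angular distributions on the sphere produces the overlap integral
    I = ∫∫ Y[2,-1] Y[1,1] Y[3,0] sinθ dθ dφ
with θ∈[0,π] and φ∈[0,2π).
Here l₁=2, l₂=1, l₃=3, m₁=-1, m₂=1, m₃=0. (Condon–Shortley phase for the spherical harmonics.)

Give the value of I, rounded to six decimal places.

0.143048

Checks pass: Σm=0; 6 even; l₃=3∈[1,3].
(2·2+1)(2·1+1)(2·3+1) = 105
Δ: 0! 4! 2! / 7! → 1/105
sum: t=0:+1/4 = 1/4
3j²(2 1 3; 0 0 0) = Δ·Π!·Σ² = 3/35  (sign -1)
sum: t=0:+1/12 = 1/12
3j²(2 1 3; -1 1 0) = Δ·Π!·Σ² = 1/35  (sign -1)
combine: 4πI² = 105·3/35·1/35 = 9/35
take √, sign +1: I = 0.14304817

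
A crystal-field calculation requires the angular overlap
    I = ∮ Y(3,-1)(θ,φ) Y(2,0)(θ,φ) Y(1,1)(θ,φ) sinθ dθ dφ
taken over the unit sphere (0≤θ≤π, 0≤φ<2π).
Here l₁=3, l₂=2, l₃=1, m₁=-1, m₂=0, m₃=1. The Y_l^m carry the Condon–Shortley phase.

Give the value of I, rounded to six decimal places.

Checks pass: Σm=0; 6 even; l₃=1∈[1,5].
(2·3+1)(2·2+1)(2·1+1) = 105
Δ: 4! 2! 0! / 7! → 1/105
sum: t=2:+1/4 = 1/4
3j²(3 2 1; 0 0 0) = Δ·Π!·Σ² = 3/35  (sign -1)
sum: t=2:+1/8 = 1/8
3j²(3 2 1; -1 0 1) = Δ·Π!·Σ² = 2/35  (sign +1)
combine: 4πI² = 105·3/35·2/35 = 18/35
take √, sign -1: I = -0.20230066

-0.202301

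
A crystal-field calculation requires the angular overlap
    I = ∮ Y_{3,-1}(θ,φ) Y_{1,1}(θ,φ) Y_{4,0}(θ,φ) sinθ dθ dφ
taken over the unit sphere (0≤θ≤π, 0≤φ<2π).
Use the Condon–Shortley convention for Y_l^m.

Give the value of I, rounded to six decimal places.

0.150786

Checks pass: Σm=0; 8 even; l₃=4∈[2,4].
(2·3+1)(2·1+1)(2·4+1) = 189
Δ: 0! 6! 2! / 9! → 1/252
sum: t=0:+1/36 = 1/36
3j²(3 1 4; 0 0 0) = Δ·Π!·Σ² = 4/63  (sign +1)
sum: t=0:+1/96 = 1/96
3j²(3 1 4; -1 1 0) = Δ·Π!·Σ² = 1/42  (sign +1)
combine: 4πI² = 189·4/63·1/42 = 2/7
take √, sign +1: I = 0.15078601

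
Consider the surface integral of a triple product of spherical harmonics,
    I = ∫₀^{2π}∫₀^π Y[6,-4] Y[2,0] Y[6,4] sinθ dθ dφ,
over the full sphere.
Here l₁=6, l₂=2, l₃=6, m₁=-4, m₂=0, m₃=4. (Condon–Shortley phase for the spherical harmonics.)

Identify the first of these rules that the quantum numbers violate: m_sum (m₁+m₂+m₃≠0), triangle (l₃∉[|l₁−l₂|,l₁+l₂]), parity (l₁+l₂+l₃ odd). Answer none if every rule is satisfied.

azimuthal sum: -4 + 0 + 4 = 0  ✓
4 ≤ 6 ≤ 8 (triangle on l)  ✓
L = 6 + 2 + 6 = 14 (even)  ✓

none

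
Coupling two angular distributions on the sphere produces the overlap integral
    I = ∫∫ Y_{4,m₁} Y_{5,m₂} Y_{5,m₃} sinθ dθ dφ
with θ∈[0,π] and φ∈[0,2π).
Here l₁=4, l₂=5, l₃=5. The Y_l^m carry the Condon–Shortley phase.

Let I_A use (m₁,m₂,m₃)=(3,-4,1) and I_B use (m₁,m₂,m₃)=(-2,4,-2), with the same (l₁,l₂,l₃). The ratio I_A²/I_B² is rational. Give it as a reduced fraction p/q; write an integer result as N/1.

Same 4,5,5: normalisation and zero-m 3j drop out of the ratio.
A: Δ: 4! 4! 6! / 15! → 1/3153150; sum: t=0:+1/17280 t=1:−1/103680 = 1/20736; 3j²(4 5 5; 3 -4 1) = Δ·Π!·Σ² = 10/429  (sign +1)
B: Δ: 4! 4! 6! / 15! → 1/3153150; sum: t=3:−1/25920 t=4:+1/11520 = 1/20736; 3j²(4 5 5; -2 4 -2) = Δ·Π!·Σ² = 5/429  (sign -1)
I_A²/I_B² = (10/429)/(5/429) = 2/1

2/1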